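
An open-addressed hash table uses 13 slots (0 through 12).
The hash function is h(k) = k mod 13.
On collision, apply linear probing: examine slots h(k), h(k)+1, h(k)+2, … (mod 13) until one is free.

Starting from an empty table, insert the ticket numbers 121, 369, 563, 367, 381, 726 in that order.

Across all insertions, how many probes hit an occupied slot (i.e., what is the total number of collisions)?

Insert 121: h=4, slot 4 empty => index 4.
Insert 369: h=5, slot 5 empty => index 5.
Insert 563: h=4, slots 4,5 occupied => index 6.
Insert 367: h=3, slot 3 empty => index 3.
Insert 381: h=4, slots 4,5,6 occupied => index 7.
Insert 726: h=11, slot 11 empty => index 11.
Table: [—, —, —, 367, 121, 369, 563, 381, —, —, —, 726, —]

5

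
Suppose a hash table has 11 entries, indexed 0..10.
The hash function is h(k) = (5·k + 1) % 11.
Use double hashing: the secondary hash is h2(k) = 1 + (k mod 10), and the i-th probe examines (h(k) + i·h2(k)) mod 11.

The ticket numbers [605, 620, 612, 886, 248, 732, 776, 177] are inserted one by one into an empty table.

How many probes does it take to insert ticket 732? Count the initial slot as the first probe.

605 hashes to 1; slot 1 is free => place at 1.
620 hashes to 10; slot 10 is free => place at 10.
612 hashes to 3; slot 3 is free => place at 3.
886 hashes to 9; slot 9 is free => place at 9.
248 hashes to 9, h2=9; 9 taken => place at 7.
732 hashes to 9, h2=3; 9,1 taken => place at 4.
776 hashes to 9, h2=7; 9 taken => place at 5.
177 hashes to 6; slot 6 is free => place at 6.
Table: [., 605, ., 612, 732, 776, 177, 248, ., 886, 620]

3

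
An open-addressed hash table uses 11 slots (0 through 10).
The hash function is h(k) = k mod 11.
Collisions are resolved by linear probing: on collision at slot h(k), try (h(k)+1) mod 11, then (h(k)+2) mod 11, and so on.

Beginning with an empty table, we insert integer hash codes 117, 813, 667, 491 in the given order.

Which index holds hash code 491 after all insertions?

Insert 117: h=7, slot 7 empty => index 7.
Insert 813: h=10, slot 10 empty => index 10.
Insert 667: h=7, slot 7 occupied => index 8.
Insert 491: h=7, slots 7,8 occupied => index 9.
Table: [∅, ∅, ∅, ∅, ∅, ∅, ∅, 117, 667, 491, 813]

9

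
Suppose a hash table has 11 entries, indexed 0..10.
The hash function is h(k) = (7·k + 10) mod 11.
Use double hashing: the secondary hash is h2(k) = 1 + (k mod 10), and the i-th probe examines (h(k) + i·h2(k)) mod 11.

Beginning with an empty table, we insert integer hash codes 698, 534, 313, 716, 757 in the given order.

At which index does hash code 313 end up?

Insert 698: h=1, slot 1 empty → index 1.
Insert 534: h=8, slot 8 empty → index 8.
Insert 313: h=1, h2=4, slot 1 occupied → index 5.
Insert 716: h=6, slot 6 empty → index 6.
Insert 757: h=7, slot 7 empty → index 7.
Table: [_, 698, _, _, _, 313, 716, 757, 534, _, _]

5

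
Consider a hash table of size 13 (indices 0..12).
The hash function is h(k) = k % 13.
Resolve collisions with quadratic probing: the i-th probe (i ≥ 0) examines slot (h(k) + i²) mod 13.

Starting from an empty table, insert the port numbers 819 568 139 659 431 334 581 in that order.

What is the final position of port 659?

Insert 819: h=0, slot 0 empty → index 0.
Insert 568: h=9, slot 9 empty → index 9.
Insert 139: h=9, slot 9 occupied → index 10.
Insert 659: h=9, slots 9,10,0 occupied → index 5.
Insert 431: h=2, slot 2 empty → index 2.
Insert 334: h=9, slots 9,10,0,5 occupied → index 12.
Insert 581: h=9, slots 9,10,0,5,12 occupied → index 8.
Table: [819, —, 431, —, —, 659, —, —, 581, 568, 139, —, 334]

5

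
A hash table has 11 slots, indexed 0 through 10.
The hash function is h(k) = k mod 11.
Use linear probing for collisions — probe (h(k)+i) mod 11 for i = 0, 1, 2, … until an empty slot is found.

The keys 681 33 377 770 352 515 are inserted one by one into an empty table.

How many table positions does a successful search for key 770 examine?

2

681: h=10 -> slot 10
33: h=0 -> slot 0
377: h=3 -> slot 3
770: h=0, probe 0,1 -> slot 1
352: h=0, probe 0,1,2 -> slot 2
515: h=9 -> slot 9
Table: [33, 770, 352, 377, ., ., ., ., ., 515, 681]
Lookup 770: h=0, probe 0,1 → found at 1.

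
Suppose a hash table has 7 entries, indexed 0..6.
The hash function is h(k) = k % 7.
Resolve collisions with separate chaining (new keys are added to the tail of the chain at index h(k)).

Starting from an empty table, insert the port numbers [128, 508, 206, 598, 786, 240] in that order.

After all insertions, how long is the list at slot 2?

128 → bucket 2
508 → bucket 4
206 → bucket 3
598 → bucket 3 (collision)
786 → bucket 2 (collision)
240 → bucket 2 (collision)
Final buckets:
0: .
1: .
2: 128 -> 786 -> 240
3: 206 -> 598
4: 508
5: .
6: .

3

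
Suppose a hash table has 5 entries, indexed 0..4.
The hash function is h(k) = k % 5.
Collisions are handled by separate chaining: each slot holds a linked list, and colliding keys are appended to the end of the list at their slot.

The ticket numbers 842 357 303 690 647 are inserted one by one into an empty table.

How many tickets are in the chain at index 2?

3

842 → bucket 2
357 → bucket 2 (collision)
303 → bucket 3
690 → bucket 0
647 → bucket 2 (collision)
Final buckets:
0: 690
1: .
2: 842 -> 357 -> 647
3: 303
4: .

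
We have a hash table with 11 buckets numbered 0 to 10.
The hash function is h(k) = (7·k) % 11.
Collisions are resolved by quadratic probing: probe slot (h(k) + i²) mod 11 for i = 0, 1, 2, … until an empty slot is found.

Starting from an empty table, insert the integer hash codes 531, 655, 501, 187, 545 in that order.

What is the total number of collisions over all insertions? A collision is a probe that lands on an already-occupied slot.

5

Insert 531: h=10, slot 10 empty => index 10.
Insert 655: h=9, slot 9 empty => index 9.
Insert 501: h=9, slots 9,10 occupied => index 2.
Insert 187: h=0, slot 0 empty => index 0.
Insert 545: h=9, slots 9,10,2 occupied => index 7.
Table: [187, ., 501, ., ., ., ., 545, ., 655, 531]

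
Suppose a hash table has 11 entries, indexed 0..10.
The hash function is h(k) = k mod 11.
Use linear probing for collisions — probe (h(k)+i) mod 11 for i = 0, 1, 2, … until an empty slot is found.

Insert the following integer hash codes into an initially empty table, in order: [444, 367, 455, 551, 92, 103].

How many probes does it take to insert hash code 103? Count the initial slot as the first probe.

5

Insert 444: h=4, slot 4 empty → index 4.
Insert 367: h=4, slot 4 occupied → index 5.
Insert 455: h=4, slots 4,5 occupied → index 6.
Insert 551: h=1, slot 1 empty → index 1.
Insert 92: h=4, slots 4,5,6 occupied → index 7.
Insert 103: h=4, slots 4,5,6,7 occupied → index 8.
Table: [_, 551, _, _, 444, 367, 455, 92, 103, _, _]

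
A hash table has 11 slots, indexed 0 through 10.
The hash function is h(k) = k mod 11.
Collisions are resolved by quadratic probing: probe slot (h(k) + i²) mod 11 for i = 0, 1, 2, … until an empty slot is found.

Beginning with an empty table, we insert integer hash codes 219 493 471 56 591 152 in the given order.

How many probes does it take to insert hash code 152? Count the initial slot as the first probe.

Insert 219: h=10, slot 10 empty → index 10.
Insert 493: h=9, slot 9 empty → index 9.
Insert 471: h=9, slots 9,10 occupied → index 2.
Insert 56: h=1, slot 1 empty → index 1.
Insert 591: h=8, slot 8 empty → index 8.
Insert 152: h=9, slots 9,10,2 occupied → index 7.
Table: [-, 56, 471, -, -, -, -, 152, 591, 493, 219]

4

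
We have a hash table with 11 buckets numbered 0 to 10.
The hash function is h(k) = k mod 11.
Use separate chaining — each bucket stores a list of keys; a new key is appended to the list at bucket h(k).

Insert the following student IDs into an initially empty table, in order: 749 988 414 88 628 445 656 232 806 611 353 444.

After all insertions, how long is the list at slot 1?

4

749 → bucket 1
988 → bucket 9
414 → bucket 7
88 → bucket 0
628 → bucket 1 (collision)
445 → bucket 5
656 → bucket 7 (collision)
232 → bucket 1 (collision)
806 → bucket 3
611 → bucket 6
353 → bucket 1 (collision)
444 → bucket 4
Final buckets:
0: 88
1: 749 -> 628 -> 232 -> 353
2: _
3: 806
4: 444
5: 445
6: 611
7: 414 -> 656
8: _
9: 988
10: _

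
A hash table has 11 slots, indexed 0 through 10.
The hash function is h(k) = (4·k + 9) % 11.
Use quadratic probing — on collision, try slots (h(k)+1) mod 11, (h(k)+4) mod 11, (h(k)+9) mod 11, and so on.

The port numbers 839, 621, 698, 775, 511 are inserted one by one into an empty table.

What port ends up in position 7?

Insert 839: h=10, slot 10 empty → index 10.
Insert 621: h=7, slot 7 empty → index 7.
Insert 698: h=7, slot 7 occupied → index 8.
Insert 775: h=7, slots 7,8 occupied → index 0.
Insert 511: h=7, slots 7,8,0 occupied → index 5.
Table: [775, ., ., ., ., 511, ., 621, 698, ., 839]

621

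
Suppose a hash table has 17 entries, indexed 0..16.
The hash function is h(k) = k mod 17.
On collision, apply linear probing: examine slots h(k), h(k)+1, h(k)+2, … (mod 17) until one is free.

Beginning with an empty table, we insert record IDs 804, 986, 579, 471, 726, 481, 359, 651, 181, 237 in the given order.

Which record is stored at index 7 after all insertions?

804: h=5 → slot 5
986: h=0 → slot 0
579: h=1 → slot 1
471: h=12 → slot 12
726: h=12, probe 12,13 → slot 13
481: h=5, probe 5,6 → slot 6
359: h=2 → slot 2
651: h=5, probe 5,6,7 → slot 7
181: h=11 → slot 11
237: h=16 → slot 16
Table: [986, 579, 359, ∅, ∅, 804, 481, 651, ∅, ∅, ∅, 181, 471, 726, ∅, ∅, 237]

651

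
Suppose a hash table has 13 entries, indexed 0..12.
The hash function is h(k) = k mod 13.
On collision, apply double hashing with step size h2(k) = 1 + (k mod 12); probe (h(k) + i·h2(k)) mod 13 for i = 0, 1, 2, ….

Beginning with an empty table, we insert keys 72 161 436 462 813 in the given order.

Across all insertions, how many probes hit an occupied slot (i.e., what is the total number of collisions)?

Insert 72: h=7, slot 7 empty => index 7.
Insert 161: h=5, slot 5 empty => index 5.
Insert 436: h=7, h2=5, slot 7 occupied => index 12.
Insert 462: h=7, h2=7, slot 7 occupied => index 1.
Insert 813: h=7, h2=10, slot 7 occupied => index 4.
Table: [_, 462, _, _, 813, 161, _, 72, _, _, _, _, 436]

3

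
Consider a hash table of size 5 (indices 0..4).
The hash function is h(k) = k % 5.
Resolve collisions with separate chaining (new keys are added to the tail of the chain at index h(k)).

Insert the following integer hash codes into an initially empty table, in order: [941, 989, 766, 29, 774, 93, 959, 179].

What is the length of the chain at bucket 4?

5

Insert 941: h=1, bucket 1 empty -> new chain.
Insert 989: h=4, bucket 4 empty -> new chain.
Insert 766: h=1, bucket 1 nonempty -> append to chain.
Insert 29: h=4, bucket 4 nonempty -> append to chain.
Insert 774: h=4, bucket 4 nonempty -> append to chain.
Insert 93: h=3, bucket 3 empty -> new chain.
Insert 959: h=4, bucket 4 nonempty -> append to chain.
Insert 179: h=4, bucket 4 nonempty -> append to chain.
Final buckets:
0: -
1: 941 -> 766
2: -
3: 93
4: 989 -> 29 -> 774 -> 959 -> 179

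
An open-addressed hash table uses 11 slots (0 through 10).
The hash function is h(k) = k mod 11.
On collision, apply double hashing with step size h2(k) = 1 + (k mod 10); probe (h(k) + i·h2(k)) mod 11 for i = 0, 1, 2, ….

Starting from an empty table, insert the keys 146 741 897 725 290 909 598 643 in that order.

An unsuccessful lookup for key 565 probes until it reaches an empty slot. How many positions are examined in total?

4

Insert 146: h=3, slot 3 empty -> index 3.
Insert 741: h=4, slot 4 empty -> index 4.
Insert 897: h=6, slot 6 empty -> index 6.
Insert 725: h=10, slot 10 empty -> index 10.
Insert 290: h=4, h2=1, slot 4 occupied -> index 5.
Insert 909: h=7, slot 7 empty -> index 7.
Insert 598: h=4, h2=9, slot 4 occupied -> index 2.
Insert 643: h=5, h2=4, slot 5 occupied -> index 9.
Table: [-, -, 598, 146, 741, 290, 897, 909, -, 643, 725]
Lookup 565: h=4, h2=6, probe 4,10,5,0 → slot 0 empty, not found.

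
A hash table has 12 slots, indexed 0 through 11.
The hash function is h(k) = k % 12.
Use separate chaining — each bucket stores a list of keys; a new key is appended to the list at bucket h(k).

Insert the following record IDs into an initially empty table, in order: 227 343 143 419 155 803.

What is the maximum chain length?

5

Insert 227: h=11, bucket 11 empty → new chain.
Insert 343: h=7, bucket 7 empty → new chain.
Insert 143: h=11, bucket 11 nonempty → append to chain.
Insert 419: h=11, bucket 11 nonempty → append to chain.
Insert 155: h=11, bucket 11 nonempty → append to chain.
Insert 803: h=11, bucket 11 nonempty → append to chain.
Final buckets:
0: ∅
1: ∅
2: ∅
3: ∅
4: ∅
5: ∅
6: ∅
7: 343
8: ∅
9: ∅
10: ∅
11: 227 -> 143 -> 419 -> 155 -> 803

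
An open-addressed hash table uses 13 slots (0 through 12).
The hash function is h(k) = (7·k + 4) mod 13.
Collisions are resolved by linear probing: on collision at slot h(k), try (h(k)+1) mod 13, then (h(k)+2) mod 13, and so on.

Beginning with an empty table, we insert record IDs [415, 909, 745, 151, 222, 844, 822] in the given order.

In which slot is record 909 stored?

11

415 hashes to 10; slot 10 is free => place at 10.
909 hashes to 10; 10 taken => place at 11.
745 hashes to 6; slot 6 is free => place at 6.
151 hashes to 8; slot 8 is free => place at 8.
222 hashes to 11; 11 taken => place at 12.
844 hashes to 10; 10,11,12 taken => place at 0.
822 hashes to 12; 12,0 taken => place at 1.
Table: [844, 822, _, _, _, _, 745, _, 151, _, 415, 909, 222]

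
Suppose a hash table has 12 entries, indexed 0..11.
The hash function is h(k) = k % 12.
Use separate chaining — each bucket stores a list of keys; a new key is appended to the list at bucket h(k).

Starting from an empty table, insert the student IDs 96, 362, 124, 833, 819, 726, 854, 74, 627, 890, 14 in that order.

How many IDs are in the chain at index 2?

Insert 96: h=0, bucket 0 empty → new chain.
Insert 362: h=2, bucket 2 empty → new chain.
Insert 124: h=4, bucket 4 empty → new chain.
Insert 833: h=5, bucket 5 empty → new chain.
Insert 819: h=3, bucket 3 empty → new chain.
Insert 726: h=6, bucket 6 empty → new chain.
Insert 854: h=2, bucket 2 nonempty → append to chain.
Insert 74: h=2, bucket 2 nonempty → append to chain.
Insert 627: h=3, bucket 3 nonempty → append to chain.
Insert 890: h=2, bucket 2 nonempty → append to chain.
Insert 14: h=2, bucket 2 nonempty → append to chain.
Final buckets:
0: 96
1: .
2: 362 -> 854 -> 74 -> 890 -> 14
3: 819 -> 627
4: 124
5: 833
6: 726
7: .
8: .
9: .
10: .
11: .

5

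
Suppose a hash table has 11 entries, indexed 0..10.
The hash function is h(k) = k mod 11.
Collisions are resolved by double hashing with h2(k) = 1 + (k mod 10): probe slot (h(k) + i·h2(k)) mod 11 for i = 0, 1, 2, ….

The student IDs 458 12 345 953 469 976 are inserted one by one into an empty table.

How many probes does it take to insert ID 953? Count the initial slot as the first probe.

2

Insert 458: h=7, slot 7 empty -> index 7.
Insert 12: h=1, slot 1 empty -> index 1.
Insert 345: h=4, slot 4 empty -> index 4.
Insert 953: h=7, h2=4, slot 7 occupied -> index 0.
Insert 469: h=7, h2=10, slot 7 occupied -> index 6.
Insert 976: h=8, slot 8 empty -> index 8.
Table: [953, 12, —, —, 345, —, 469, 458, 976, —, —]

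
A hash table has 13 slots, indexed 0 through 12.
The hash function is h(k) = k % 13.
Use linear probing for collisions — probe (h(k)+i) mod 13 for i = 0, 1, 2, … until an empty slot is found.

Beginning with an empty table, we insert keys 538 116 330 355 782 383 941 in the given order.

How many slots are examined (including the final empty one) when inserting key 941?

4

Insert 538: h=5, slot 5 empty => index 5.
Insert 116: h=12, slot 12 empty => index 12.
Insert 330: h=5, slot 5 occupied => index 6.
Insert 355: h=4, slot 4 empty => index 4.
Insert 782: h=2, slot 2 empty => index 2.
Insert 383: h=6, slot 6 occupied => index 7.
Insert 941: h=5, slots 5,6,7 occupied => index 8.
Table: [∅, ∅, 782, ∅, 355, 538, 330, 383, 941, ∅, ∅, ∅, 116]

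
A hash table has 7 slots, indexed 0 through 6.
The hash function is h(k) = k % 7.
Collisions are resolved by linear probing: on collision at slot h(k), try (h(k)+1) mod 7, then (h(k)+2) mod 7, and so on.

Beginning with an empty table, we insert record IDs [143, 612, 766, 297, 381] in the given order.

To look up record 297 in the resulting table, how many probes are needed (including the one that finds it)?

Insert 143: h=3, slot 3 empty -> index 3.
Insert 612: h=3, slot 3 occupied -> index 4.
Insert 766: h=3, slots 3,4 occupied -> index 5.
Insert 297: h=3, slots 3,4,5 occupied -> index 6.
Insert 381: h=3, slots 3,4,5,6 occupied -> index 0.
Table: [381, ∅, ∅, 143, 612, 766, 297]
Lookup 297: h=3, probe 3,4,5,6 → found at 6.

4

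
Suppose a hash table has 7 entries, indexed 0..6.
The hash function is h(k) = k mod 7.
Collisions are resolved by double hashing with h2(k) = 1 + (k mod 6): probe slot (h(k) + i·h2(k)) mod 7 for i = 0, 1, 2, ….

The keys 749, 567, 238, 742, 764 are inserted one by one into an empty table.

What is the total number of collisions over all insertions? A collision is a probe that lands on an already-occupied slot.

4

749 hashes to 0; slot 0 is free -> place at 0.
567 hashes to 0, h2=4; 0 taken -> place at 4.
238 hashes to 0, h2=5; 0 taken -> place at 5.
742 hashes to 0, h2=5; 0,5 taken -> place at 3.
764 hashes to 1; slot 1 is free -> place at 1.
Table: [749, 764, _, 742, 567, 238, _]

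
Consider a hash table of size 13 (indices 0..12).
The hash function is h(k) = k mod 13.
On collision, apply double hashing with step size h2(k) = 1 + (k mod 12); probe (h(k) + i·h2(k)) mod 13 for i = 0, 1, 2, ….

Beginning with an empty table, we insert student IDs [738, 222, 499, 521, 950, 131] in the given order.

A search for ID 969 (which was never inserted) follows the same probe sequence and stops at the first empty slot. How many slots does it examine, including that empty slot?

4

Insert 738: h=10, slot 10 empty -> index 10.
Insert 222: h=1, slot 1 empty -> index 1.
Insert 499: h=5, slot 5 empty -> index 5.
Insert 521: h=1, h2=6, slot 1 occupied -> index 7.
Insert 950: h=1, h2=3, slot 1 occupied -> index 4.
Insert 131: h=1, h2=12, slot 1 occupied -> index 0.
Table: [131, 222, ., ., 950, 499, ., 521, ., ., 738, ., .]
Lookup 969: h=7, h2=10, probe 7,4,1,11 → slot 11 empty, not found.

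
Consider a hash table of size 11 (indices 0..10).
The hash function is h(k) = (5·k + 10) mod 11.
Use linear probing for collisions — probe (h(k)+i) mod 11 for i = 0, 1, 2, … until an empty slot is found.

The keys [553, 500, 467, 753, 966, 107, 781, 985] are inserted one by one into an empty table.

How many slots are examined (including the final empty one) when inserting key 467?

3

553: h=3 => slot 3
500: h=2 => slot 2
467: h=2, probe 2,3,4 => slot 4
753: h=2, probe 2,3,4,5 => slot 5
966: h=0 => slot 0
107: h=6 => slot 6
781: h=10 => slot 10
985: h=7 => slot 7
Table: [966, -, 500, 553, 467, 753, 107, 985, -, -, 781]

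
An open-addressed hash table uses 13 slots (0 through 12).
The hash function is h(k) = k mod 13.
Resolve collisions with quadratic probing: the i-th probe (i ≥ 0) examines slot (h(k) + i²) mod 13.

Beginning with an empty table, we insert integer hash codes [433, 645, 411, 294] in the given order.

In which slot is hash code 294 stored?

433 hashes to 4; slot 4 is free => place at 4.
645 hashes to 8; slot 8 is free => place at 8.
411 hashes to 8; 8 taken => place at 9.
294 hashes to 8; 8,9 taken => place at 12.
Table: [∅, ∅, ∅, ∅, 433, ∅, ∅, ∅, 645, 411, ∅, ∅, 294]

12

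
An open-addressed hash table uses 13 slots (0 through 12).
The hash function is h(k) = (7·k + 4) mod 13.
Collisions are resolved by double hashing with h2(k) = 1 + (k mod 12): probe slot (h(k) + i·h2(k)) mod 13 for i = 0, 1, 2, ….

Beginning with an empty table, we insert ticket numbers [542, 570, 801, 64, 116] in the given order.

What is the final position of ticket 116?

6

Insert 542: h=2, slot 2 empty -> index 2.
Insert 570: h=3, slot 3 empty -> index 3.
Insert 801: h=8, slot 8 empty -> index 8.
Insert 64: h=10, slot 10 empty -> index 10.
Insert 116: h=10, h2=9, slot 10 occupied -> index 6.
Table: [—, —, 542, 570, —, —, 116, —, 801, —, 64, —, —]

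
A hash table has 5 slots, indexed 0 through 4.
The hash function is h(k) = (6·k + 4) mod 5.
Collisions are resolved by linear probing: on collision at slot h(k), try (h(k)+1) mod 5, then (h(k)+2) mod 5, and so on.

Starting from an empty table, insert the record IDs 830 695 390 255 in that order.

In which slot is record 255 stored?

830 hashes to 4; slot 4 is free -> place at 4.
695 hashes to 4; 4 taken -> place at 0.
390 hashes to 4; 4,0 taken -> place at 1.
255 hashes to 4; 4,0,1 taken -> place at 2.
Table: [695, 390, 255, ., 830]

2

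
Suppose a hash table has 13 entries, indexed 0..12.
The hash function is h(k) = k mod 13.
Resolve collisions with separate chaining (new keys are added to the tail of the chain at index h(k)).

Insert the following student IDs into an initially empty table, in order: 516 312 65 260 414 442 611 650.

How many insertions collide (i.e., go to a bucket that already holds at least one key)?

Insert 516: h=9, bucket 9 empty → new chain.
Insert 312: h=0, bucket 0 empty → new chain.
Insert 65: h=0, bucket 0 nonempty → append to chain.
Insert 260: h=0, bucket 0 nonempty → append to chain.
Insert 414: h=11, bucket 11 empty → new chain.
Insert 442: h=0, bucket 0 nonempty → append to chain.
Insert 611: h=0, bucket 0 nonempty → append to chain.
Insert 650: h=0, bucket 0 nonempty → append to chain.
Final buckets:
0: 312 -> 65 -> 260 -> 442 -> 611 -> 650
1: _
2: _
3: _
4: _
5: _
6: _
7: _
8: _
9: 516
10: _
11: 414
12: _

5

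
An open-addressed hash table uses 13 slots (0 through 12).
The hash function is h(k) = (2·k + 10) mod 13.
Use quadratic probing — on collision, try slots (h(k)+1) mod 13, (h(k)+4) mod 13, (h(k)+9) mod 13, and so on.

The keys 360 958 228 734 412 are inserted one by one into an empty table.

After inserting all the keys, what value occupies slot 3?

360 hashes to 2; slot 2 is free -> place at 2.
958 hashes to 2; 2 taken -> place at 3.
228 hashes to 11; slot 11 is free -> place at 11.
734 hashes to 9; slot 9 is free -> place at 9.
412 hashes to 2; 2,3 taken -> place at 6.
Table: [., ., 360, 958, ., ., 412, ., ., 734, ., 228, .]

958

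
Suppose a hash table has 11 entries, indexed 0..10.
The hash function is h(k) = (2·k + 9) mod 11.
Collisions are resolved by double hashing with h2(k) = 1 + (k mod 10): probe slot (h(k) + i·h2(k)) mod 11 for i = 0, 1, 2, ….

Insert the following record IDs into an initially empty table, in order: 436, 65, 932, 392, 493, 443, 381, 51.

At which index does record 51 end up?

436: h=1 -> slot 1
65: h=7 -> slot 7
932: h=3 -> slot 3
392: h=1, h2=3, probe 1,4 -> slot 4
493: h=5 -> slot 5
443: h=4, h2=4, probe 4,8 -> slot 8
381: h=1, h2=2, probe 1,3,5,7,9 -> slot 9
51: h=1, h2=2, probe 1,3,5,7,9,0 -> slot 0
Table: [51, 436, _, 932, 392, 493, _, 65, 443, 381, _]

0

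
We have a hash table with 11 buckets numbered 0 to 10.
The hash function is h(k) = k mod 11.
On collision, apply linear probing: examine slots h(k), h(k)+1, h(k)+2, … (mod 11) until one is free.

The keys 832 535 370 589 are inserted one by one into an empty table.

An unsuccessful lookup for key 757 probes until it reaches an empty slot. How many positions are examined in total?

2

Insert 832: h=7, slot 7 empty -> index 7.
Insert 535: h=7, slot 7 occupied -> index 8.
Insert 370: h=7, slots 7,8 occupied -> index 9.
Insert 589: h=6, slot 6 empty -> index 6.
Table: [., ., ., ., ., ., 589, 832, 535, 370, .]
Lookup 757: h=9, probe 9,10 → slot 10 empty, not found.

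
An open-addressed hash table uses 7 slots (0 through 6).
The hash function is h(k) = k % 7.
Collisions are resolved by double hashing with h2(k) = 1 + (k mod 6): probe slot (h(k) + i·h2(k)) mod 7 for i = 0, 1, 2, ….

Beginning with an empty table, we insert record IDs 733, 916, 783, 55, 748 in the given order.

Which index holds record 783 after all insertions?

3

733 hashes to 5; slot 5 is free => place at 5.
916 hashes to 6; slot 6 is free => place at 6.
783 hashes to 6, h2=4; 6 taken => place at 3.
55 hashes to 6, h2=2; 6 taken => place at 1.
748 hashes to 6, h2=5; 6 taken => place at 4.
Table: [—, 55, —, 783, 748, 733, 916]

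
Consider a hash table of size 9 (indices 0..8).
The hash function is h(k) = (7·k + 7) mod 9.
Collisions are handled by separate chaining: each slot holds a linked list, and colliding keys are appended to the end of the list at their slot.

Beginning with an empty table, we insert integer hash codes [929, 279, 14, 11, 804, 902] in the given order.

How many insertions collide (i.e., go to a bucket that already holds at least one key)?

929 → bucket 3
279 → bucket 7
14 → bucket 6
11 → bucket 3 (collision)
804 → bucket 1
902 → bucket 3 (collision)
Final buckets:
0: _
1: 804
2: _
3: 929 -> 11 -> 902
4: _
5: _
6: 14
7: 279
8: _

2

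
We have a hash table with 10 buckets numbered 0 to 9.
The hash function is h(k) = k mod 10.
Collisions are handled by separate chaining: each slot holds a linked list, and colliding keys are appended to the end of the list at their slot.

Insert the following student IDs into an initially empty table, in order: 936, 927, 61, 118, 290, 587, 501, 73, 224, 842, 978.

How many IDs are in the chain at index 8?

2

936 -> bucket 6
927 -> bucket 7
61 -> bucket 1
118 -> bucket 8
290 -> bucket 0
587 -> bucket 7 (collision)
501 -> bucket 1 (collision)
73 -> bucket 3
224 -> bucket 4
842 -> bucket 2
978 -> bucket 8 (collision)
Final buckets:
0: 290
1: 61 -> 501
2: 842
3: 73
4: 224
5: _
6: 936
7: 927 -> 587
8: 118 -> 978
9: _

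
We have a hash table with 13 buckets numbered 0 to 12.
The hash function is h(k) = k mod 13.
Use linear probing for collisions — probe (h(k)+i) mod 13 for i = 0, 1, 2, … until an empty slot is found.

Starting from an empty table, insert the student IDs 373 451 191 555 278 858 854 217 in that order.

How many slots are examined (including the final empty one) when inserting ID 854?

373 hashes to 9; slot 9 is free => place at 9.
451 hashes to 9; 9 taken => place at 10.
191 hashes to 9; 9,10 taken => place at 11.
555 hashes to 9; 9,10,11 taken => place at 12.
278 hashes to 5; slot 5 is free => place at 5.
858 hashes to 0; slot 0 is free => place at 0.
854 hashes to 9; 9,10,11,12,0 taken => place at 1.
217 hashes to 9; 9,10,11,12,0,1 taken => place at 2.
Table: [858, 854, 217, ∅, ∅, 278, ∅, ∅, ∅, 373, 451, 191, 555]

6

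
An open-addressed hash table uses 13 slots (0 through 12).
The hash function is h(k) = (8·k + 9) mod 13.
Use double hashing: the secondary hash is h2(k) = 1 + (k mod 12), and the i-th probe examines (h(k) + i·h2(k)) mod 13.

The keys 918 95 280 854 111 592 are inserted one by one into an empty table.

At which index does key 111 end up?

4

918 hashes to 8; slot 8 is free => place at 8.
95 hashes to 2; slot 2 is free => place at 2.
280 hashes to 0; slot 0 is free => place at 0.
854 hashes to 3; slot 3 is free => place at 3.
111 hashes to 0, h2=4; 0 taken => place at 4.
592 hashes to 0, h2=5; 0 taken => place at 5.
Table: [280, ∅, 95, 854, 111, 592, ∅, ∅, 918, ∅, ∅, ∅, ∅]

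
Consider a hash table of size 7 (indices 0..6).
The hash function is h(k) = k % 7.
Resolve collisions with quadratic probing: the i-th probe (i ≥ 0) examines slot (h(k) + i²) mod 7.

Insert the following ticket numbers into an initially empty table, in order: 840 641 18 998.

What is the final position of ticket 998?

1

840 hashes to 0; slot 0 is free => place at 0.
641 hashes to 4; slot 4 is free => place at 4.
18 hashes to 4; 4 taken => place at 5.
998 hashes to 4; 4,5 taken => place at 1.
Table: [840, 998, -, -, 641, 18, -]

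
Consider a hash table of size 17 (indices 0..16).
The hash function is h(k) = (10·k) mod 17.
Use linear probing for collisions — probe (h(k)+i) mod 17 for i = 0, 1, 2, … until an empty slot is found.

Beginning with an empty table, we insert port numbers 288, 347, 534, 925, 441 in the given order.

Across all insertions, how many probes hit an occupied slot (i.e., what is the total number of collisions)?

4

288: h=7 → slot 7
347: h=2 → slot 2
534: h=2, probe 2,3 → slot 3
925: h=2, probe 2,3,4 → slot 4
441: h=7, probe 7,8 → slot 8
Table: [∅, ∅, 347, 534, 925, ∅, ∅, 288, 441, ∅, ∅, ∅, ∅, ∅, ∅, ∅, ∅]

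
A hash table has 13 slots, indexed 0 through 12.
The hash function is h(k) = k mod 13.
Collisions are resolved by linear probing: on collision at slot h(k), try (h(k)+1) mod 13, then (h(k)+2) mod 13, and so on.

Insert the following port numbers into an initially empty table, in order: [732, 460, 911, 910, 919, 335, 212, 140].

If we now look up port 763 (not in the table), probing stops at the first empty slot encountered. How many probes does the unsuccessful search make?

732 hashes to 4; slot 4 is free → place at 4.
460 hashes to 5; slot 5 is free → place at 5.
911 hashes to 1; slot 1 is free → place at 1.
910 hashes to 0; slot 0 is free → place at 0.
919 hashes to 9; slot 9 is free → place at 9.
335 hashes to 10; slot 10 is free → place at 10.
212 hashes to 4; 4,5 taken → place at 6.
140 hashes to 10; 10 taken → place at 11.
Table: [910, 911, —, —, 732, 460, 212, —, —, 919, 335, 140, —]
Lookup 763: h=9, probe 9,10,11,12 → slot 12 empty, not found.

4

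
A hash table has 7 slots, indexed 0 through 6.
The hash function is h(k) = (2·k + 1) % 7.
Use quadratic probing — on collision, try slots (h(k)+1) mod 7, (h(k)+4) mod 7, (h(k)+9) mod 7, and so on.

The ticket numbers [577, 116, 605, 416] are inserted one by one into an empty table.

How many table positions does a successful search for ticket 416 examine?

Insert 577: h=0, slot 0 empty => index 0.
Insert 116: h=2, slot 2 empty => index 2.
Insert 605: h=0, slot 0 occupied => index 1.
Insert 416: h=0, slots 0,1 occupied => index 4.
Table: [577, 605, 116, ∅, 416, ∅, ∅]
Lookup 416: h=0, probe 0,1,4 → found at 4.

3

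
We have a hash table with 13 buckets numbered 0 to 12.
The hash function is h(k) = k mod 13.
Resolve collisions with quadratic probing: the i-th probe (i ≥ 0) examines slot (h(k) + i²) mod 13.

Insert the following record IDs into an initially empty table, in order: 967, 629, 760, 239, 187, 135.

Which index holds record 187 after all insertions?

1

967 hashes to 5; slot 5 is free -> place at 5.
629 hashes to 5; 5 taken -> place at 6.
760 hashes to 6; 6 taken -> place at 7.
239 hashes to 5; 5,6 taken -> place at 9.
187 hashes to 5; 5,6,9 taken -> place at 1.
135 hashes to 5; 5,6,9,1 taken -> place at 8.
Table: [∅, 187, ∅, ∅, ∅, 967, 629, 760, 135, 239, ∅, ∅, ∅]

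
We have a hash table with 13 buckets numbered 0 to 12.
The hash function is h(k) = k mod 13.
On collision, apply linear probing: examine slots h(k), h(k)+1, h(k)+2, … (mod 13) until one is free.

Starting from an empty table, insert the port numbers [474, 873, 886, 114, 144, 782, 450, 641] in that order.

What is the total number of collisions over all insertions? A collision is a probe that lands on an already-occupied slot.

4

474 hashes to 6; slot 6 is free → place at 6.
873 hashes to 2; slot 2 is free → place at 2.
886 hashes to 2; 2 taken → place at 3.
114 hashes to 10; slot 10 is free → place at 10.
144 hashes to 1; slot 1 is free → place at 1.
782 hashes to 2; 2,3 taken → place at 4.
450 hashes to 8; slot 8 is free → place at 8.
641 hashes to 4; 4 taken → place at 5.
Table: [—, 144, 873, 886, 782, 641, 474, —, 450, —, 114, —, —]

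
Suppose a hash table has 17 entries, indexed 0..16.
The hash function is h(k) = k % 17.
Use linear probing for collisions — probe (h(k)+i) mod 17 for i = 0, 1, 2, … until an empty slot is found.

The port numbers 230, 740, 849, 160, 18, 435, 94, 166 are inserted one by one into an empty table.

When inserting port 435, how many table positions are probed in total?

Insert 230: h=9, slot 9 empty -> index 9.
Insert 740: h=9, slot 9 occupied -> index 10.
Insert 849: h=16, slot 16 empty -> index 16.
Insert 160: h=7, slot 7 empty -> index 7.
Insert 18: h=1, slot 1 empty -> index 1.
Insert 435: h=10, slot 10 occupied -> index 11.
Insert 94: h=9, slots 9,10,11 occupied -> index 12.
Insert 166: h=13, slot 13 empty -> index 13.
Table: [., 18, ., ., ., ., ., 160, ., 230, 740, 435, 94, 166, ., ., 849]

2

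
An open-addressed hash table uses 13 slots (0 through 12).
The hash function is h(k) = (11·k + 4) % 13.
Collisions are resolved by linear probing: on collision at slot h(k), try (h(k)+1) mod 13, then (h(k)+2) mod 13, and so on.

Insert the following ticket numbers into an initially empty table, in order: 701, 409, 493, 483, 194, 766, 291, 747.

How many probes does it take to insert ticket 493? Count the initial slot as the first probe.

2

Insert 701: h=6, slot 6 empty => index 6.
Insert 409: h=5, slot 5 empty => index 5.
Insert 493: h=6, slot 6 occupied => index 7.
Insert 483: h=0, slot 0 empty => index 0.
Insert 194: h=6, slots 6,7 occupied => index 8.
Insert 766: h=6, slots 6,7,8 occupied => index 9.
Insert 291: h=7, slots 7,8,9 occupied => index 10.
Insert 747: h=5, slots 5,6,7,8,9,10 occupied => index 11.
Table: [483, —, —, —, —, 409, 701, 493, 194, 766, 291, 747, —]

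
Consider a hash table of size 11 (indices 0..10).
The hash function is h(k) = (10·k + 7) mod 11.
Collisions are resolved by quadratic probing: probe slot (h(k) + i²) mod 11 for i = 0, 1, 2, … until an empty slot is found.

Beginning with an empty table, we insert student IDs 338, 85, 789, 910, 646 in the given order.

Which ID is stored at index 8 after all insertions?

338 hashes to 10; slot 10 is free → place at 10.
85 hashes to 10; 10 taken → place at 0.
789 hashes to 10; 10,0 taken → place at 3.
910 hashes to 10; 10,0,3 taken → place at 8.
646 hashes to 10; 10,0,3,8 taken → place at 4.
Table: [85, -, -, 789, 646, -, -, -, 910, -, 338]

910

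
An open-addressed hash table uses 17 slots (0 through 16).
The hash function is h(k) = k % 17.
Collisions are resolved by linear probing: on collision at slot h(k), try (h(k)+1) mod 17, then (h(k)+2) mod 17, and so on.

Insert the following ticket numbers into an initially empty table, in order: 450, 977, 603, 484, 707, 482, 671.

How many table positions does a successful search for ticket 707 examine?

450: h=8 -> slot 8
977: h=8, probe 8,9 -> slot 9
603: h=8, probe 8,9,10 -> slot 10
484: h=8, probe 8,9,10,11 -> slot 11
707: h=10, probe 10,11,12 -> slot 12
482: h=6 -> slot 6
671: h=8, probe 8,9,10,11,12,13 -> slot 13
Table: [_, _, _, _, _, _, 482, _, 450, 977, 603, 484, 707, 671, _, _, _]
Lookup 707: h=10, probe 10,11,12 → found at 12.

3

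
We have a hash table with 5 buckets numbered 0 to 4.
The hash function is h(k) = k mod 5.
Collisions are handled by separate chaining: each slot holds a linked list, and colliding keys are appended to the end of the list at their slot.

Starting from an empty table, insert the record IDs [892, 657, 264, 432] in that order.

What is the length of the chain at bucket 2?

Insert 892: h=2, bucket 2 empty → new chain.
Insert 657: h=2, bucket 2 nonempty → append to chain.
Insert 264: h=4, bucket 4 empty → new chain.
Insert 432: h=2, bucket 2 nonempty → append to chain.
Final buckets:
0: -
1: -
2: 892 -> 657 -> 432
3: -
4: 264

3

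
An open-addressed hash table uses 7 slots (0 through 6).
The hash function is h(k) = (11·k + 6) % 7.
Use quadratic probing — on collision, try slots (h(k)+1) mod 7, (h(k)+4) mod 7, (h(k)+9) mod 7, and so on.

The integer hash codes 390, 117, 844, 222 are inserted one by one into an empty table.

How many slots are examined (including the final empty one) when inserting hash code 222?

390 hashes to 5; slot 5 is free → place at 5.
117 hashes to 5; 5 taken → place at 6.
844 hashes to 1; slot 1 is free → place at 1.
222 hashes to 5; 5,6 taken → place at 2.
Table: [—, 844, 222, —, —, 390, 117]

3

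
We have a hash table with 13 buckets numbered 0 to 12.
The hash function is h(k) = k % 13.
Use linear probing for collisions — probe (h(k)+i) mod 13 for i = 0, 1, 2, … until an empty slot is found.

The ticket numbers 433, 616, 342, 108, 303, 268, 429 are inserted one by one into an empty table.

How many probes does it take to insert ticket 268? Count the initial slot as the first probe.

Insert 433: h=4, slot 4 empty => index 4.
Insert 616: h=5, slot 5 empty => index 5.
Insert 342: h=4, slots 4,5 occupied => index 6.
Insert 108: h=4, slots 4,5,6 occupied => index 7.
Insert 303: h=4, slots 4,5,6,7 occupied => index 8.
Insert 268: h=8, slot 8 occupied => index 9.
Insert 429: h=0, slot 0 empty => index 0.
Table: [429, _, _, _, 433, 616, 342, 108, 303, 268, _, _, _]

2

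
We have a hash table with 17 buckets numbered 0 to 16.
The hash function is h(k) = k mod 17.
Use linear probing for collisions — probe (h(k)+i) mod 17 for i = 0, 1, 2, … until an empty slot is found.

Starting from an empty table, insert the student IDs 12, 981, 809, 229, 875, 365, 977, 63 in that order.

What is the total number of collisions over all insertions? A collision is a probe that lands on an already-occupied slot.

14

Insert 12: h=12, slot 12 empty → index 12.
Insert 981: h=12, slot 12 occupied → index 13.
Insert 809: h=10, slot 10 empty → index 10.
Insert 229: h=8, slot 8 empty → index 8.
Insert 875: h=8, slot 8 occupied → index 9.
Insert 365: h=8, slots 8,9,10 occupied → index 11.
Insert 977: h=8, slots 8,9,10,11,12,13 occupied → index 14.
Insert 63: h=12, slots 12,13,14 occupied → index 15.
Table: [., ., ., ., ., ., ., ., 229, 875, 809, 365, 12, 981, 977, 63, .]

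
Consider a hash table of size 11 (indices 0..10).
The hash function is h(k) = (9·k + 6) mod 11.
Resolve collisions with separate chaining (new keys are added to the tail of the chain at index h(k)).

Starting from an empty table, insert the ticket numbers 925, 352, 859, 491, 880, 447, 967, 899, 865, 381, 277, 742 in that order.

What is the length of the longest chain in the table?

Insert 925: h=4, bucket 4 empty → new chain.
Insert 352: h=6, bucket 6 empty → new chain.
Insert 859: h=4, bucket 4 nonempty → append to chain.
Insert 491: h=3, bucket 3 empty → new chain.
Insert 880: h=6, bucket 6 nonempty → append to chain.
Insert 447: h=3, bucket 3 nonempty → append to chain.
Insert 967: h=8, bucket 8 empty → new chain.
Insert 899: h=1, bucket 1 empty → new chain.
Insert 865: h=3, bucket 3 nonempty → append to chain.
Insert 381: h=3, bucket 3 nonempty → append to chain.
Insert 277: h=2, bucket 2 empty → new chain.
Insert 742: h=7, bucket 7 empty → new chain.
Final buckets:
0: -
1: 899
2: 277
3: 491 -> 447 -> 865 -> 381
4: 925 -> 859
5: -
6: 352 -> 880
7: 742
8: 967
9: -
10: -

4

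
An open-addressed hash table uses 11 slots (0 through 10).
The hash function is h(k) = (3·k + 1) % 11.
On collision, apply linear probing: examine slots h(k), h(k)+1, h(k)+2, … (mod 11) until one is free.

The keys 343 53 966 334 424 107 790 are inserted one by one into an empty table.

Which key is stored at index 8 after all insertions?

Insert 343: h=7, slot 7 empty => index 7.
Insert 53: h=6, slot 6 empty => index 6.
Insert 966: h=6, slots 6,7 occupied => index 8.
Insert 334: h=2, slot 2 empty => index 2.
Insert 424: h=8, slot 8 occupied => index 9.
Insert 107: h=3, slot 3 empty => index 3.
Insert 790: h=6, slots 6,7,8,9 occupied => index 10.
Table: [_, _, 334, 107, _, _, 53, 343, 966, 424, 790]

966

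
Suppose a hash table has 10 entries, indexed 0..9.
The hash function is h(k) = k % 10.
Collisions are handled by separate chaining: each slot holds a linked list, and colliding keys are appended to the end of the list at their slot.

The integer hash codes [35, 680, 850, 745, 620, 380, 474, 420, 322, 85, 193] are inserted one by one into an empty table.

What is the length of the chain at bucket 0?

5

35 -> bucket 5
680 -> bucket 0
850 -> bucket 0 (collision)
745 -> bucket 5 (collision)
620 -> bucket 0 (collision)
380 -> bucket 0 (collision)
474 -> bucket 4
420 -> bucket 0 (collision)
322 -> bucket 2
85 -> bucket 5 (collision)
193 -> bucket 3
Final buckets:
0: 680 -> 850 -> 620 -> 380 -> 420
1: —
2: 322
3: 193
4: 474
5: 35 -> 745 -> 85
6: —
7: —
8: —
9: —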